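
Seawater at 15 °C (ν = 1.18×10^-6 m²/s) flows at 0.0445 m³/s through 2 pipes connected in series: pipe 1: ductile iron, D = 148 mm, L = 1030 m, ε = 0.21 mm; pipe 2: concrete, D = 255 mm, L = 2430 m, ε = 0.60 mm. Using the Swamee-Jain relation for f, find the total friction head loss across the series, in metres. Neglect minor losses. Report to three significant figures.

Pipe 1: V = 2.587 m/s, Re = 3.24×10^5, ε/D = 0.00142, f = 0.02227, h_1 = f(L/D)V²/2g = 52.86 m
Pipe 2: V = 0.8713 m/s, Re = 1.88×10^5, ε/D = 0.00235, f = 0.02549, h_2 = f(L/D)V²/2g = 9.401 m
Series → Q common, losses add: H = Σh = 62.26 m

H ≈ 62.3 m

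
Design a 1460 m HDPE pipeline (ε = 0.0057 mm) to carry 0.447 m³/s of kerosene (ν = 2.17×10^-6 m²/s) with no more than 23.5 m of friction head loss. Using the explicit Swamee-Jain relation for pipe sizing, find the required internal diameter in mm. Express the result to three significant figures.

Swamee-Jain (Type III): D = 0.66·[ε^1.25·(LQ²/(gh_f))^4.75 + ν·Q^9.4·(L/(gh_f))^5.2]^0.04
LQ²/(gh_f) = 1.265; L/(gh_f) = 6.333
Term 1 = ε^1.25·(…)^4.75 = 8.52×10^-7; Term 2 = ν·Q^9.4·(…)^5.2 = 1.65×10^-5
D = 0.66·(8.52×10^-7 + 1.65×10^-5)^0.04 = 0.4257 m = 426 mm
Check: V = 3.14 m/s, Re = 6.16×10^5, f = 0.01286, h_f = 22.2 m ≈ 23.5 m ✓

D ≈ 426 mm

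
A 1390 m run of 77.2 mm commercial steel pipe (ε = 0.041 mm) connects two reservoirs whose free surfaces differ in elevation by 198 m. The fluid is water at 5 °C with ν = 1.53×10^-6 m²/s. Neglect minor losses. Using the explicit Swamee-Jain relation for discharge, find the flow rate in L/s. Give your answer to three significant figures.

Swamee-Jain (Type II): Q = -0.965·√(gD⁵h_f/L)·ln[ε/(3.7D) + √(3.17ν²L/(gD³h_f))]
√(gD⁵h_f/L) = √(9.81·0.0772⁵·198/1390) = 0.001958
ε/(3.7D) = 1.44×10^-4; √(3.17ν²L/(gD³h_f)) = 1.07×10^-4
Q = -0.965·0.001958·ln(2.510×10^-4) = 0.01566 m³/s
Check: V = 3.35 m/s, Re = 1.69×10^5, f = 0.01939, h_f = 199 m ≈ 198 m ✓

Q ≈ 15.7 L/s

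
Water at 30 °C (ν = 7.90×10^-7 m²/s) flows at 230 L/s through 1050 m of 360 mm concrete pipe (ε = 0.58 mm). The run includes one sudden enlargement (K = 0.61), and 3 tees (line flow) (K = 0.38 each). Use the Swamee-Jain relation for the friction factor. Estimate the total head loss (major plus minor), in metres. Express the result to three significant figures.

V = 4Q/(πD²) = 2.260 m/s; V²/2g = 0.2602 m
Re = 1.03×10^6, ε/D = 0.00161 → f = 0.02242 (Swamee-Jain)
Major: h_f = f(L/D)·V²/2g = 0.02242·2917·0.2602 = 17.02 m
Minor: ΣK = 1.75; h_m = ΣK·V²/2g = 0.4554 m
Total H_L = 17.02 + 0.4554 = 17.47 m

H_L ≈ 17.5 m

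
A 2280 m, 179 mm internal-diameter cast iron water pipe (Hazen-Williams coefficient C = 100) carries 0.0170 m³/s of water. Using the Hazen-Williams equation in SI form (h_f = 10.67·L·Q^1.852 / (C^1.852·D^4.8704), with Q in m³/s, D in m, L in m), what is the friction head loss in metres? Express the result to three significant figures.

h_f = 10.67·2280·0.0170^1.852 / (100^1.852·0.179^4.8704) = 11.06 m

h_f ≈ 11.1 m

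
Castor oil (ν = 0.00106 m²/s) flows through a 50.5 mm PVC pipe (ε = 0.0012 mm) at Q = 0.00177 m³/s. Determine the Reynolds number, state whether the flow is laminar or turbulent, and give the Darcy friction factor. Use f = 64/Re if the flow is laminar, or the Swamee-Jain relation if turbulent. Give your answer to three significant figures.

Re ≈ 42.1; laminar; f = 64/Re ≈ 1.52

V = 4Q/(πD²) = 0.8837 m/s
Re = VD/ν = 0.8837·0.0505/0.00106 = 42.1
Re < 2300 → laminar → f = 64/Re = 1.520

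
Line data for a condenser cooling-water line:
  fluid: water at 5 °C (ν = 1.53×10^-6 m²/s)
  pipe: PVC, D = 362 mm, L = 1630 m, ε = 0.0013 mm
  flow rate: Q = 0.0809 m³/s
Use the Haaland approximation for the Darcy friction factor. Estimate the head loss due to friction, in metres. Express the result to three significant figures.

V = 4Q/(πD²) = 4·0.0809/(π·0.362²) = 0.7860 m/s
Re = VD/ν = 0.7860·0.362/1.53×10^-6 = 1.86×10^5 → turbulent
ε/D = 0.0013/362 = 3.59×10^-6
Haaland: f = 0.01574
h_f = f(L/D)V²/(2g) = 0.01574·(1630/0.362)·0.7860²/(2·9.81) = 2.232 m

h_f ≈ 2.23 m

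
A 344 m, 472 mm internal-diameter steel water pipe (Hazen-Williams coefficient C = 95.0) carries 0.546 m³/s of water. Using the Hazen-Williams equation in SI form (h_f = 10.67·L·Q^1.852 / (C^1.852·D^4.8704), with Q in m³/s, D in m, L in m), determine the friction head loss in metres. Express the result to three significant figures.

h_f = 10.67·344·0.546^1.852 / (95.0^1.852·0.472^4.8704) = 10.08 m

h_f ≈ 10.1 m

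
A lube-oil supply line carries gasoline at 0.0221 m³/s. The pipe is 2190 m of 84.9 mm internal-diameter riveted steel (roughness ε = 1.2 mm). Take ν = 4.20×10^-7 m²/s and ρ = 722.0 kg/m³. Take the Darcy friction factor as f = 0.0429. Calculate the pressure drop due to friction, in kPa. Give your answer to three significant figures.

Δp ≈ 6090 kPa

V = 4Q/(πD²) = 4·0.0221/(π·0.0849²) = 3.904 m/s
h_f = f(L/D)V²/(2g) = 0.04290·(2190/0.0849)·3.904²/(2·9.81) = 859.5 m
Δp = ρg·h_f = 722.0·9.81·859.5 = 6088 kPa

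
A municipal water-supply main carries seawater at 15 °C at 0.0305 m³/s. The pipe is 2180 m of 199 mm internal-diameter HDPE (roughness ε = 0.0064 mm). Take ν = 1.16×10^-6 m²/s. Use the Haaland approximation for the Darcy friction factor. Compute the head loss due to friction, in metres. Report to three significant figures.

h_f ≈ 8.71 m

V = 4Q/(πD²) = 4·0.0305/(π·0.199²) = 0.9806 m/s
Re = VD/ν = 0.9806·0.199/1.16×10^-6 = 1.68×10^5 → turbulent
ε/D = 0.0064/199 = 3.22×10^-5
Haaland: f = 0.01622
h_f = f(L/D)V²/(2g) = 0.01622·(2180/0.199)·0.9806²/(2·9.81) = 8.709 m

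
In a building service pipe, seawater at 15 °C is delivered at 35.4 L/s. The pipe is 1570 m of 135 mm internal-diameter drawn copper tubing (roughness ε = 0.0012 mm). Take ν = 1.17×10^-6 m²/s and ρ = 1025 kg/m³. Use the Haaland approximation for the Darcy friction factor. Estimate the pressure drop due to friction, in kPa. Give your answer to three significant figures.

V = 4Q/(πD²) = 4·0.0354/(π·0.135²) = 2.473 m/s
Re = VD/ν = 2.473·0.135/1.17×10^-6 = 2.85×10^5 → turbulent
ε/D = 0.0012/135 = 8.89×10^-6
Haaland: f = 0.01455
h_f = f(L/D)V²/(2g) = 0.01455·(1570/0.135)·2.473²/(2·9.81) = 52.74 m
Δp = ρg·h_f = 1025·9.81·52.74 = 530.3 kPa

Δp ≈ 530 kPa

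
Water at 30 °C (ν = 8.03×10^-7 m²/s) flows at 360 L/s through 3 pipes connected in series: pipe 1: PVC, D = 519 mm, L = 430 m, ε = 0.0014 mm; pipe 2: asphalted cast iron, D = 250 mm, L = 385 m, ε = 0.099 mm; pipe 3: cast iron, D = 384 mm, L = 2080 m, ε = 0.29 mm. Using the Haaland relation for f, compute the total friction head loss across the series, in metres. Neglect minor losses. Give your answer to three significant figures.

H ≈ 119 m

Pipe 1: V = 1.702 m/s, Re = 1.10×10^6, ε/D = 2.70×10^-6, f = 0.01145, h_1 = f(L/D)V²/2g = 1.400 m
Pipe 2: V = 7.334 m/s, Re = 2.28×10^6, ε/D = 3.96×10^-4, f = 0.01613, h_2 = f(L/D)V²/2g = 68.08 m
Pipe 3: V = 3.108 m/s, Re = 1.49×10^6, ε/D = 7.55×10^-4, f = 0.01862, h_3 = f(L/D)V²/2g = 49.67 m
Series → Q common, losses add: H = Σh = 119.1 m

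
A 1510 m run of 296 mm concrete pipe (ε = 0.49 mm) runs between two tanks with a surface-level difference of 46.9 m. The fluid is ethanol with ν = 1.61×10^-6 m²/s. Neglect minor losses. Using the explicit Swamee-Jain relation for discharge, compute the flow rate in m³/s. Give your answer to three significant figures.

Q ≈ 0.194 m³/s

Swamee-Jain (Type II): Q = -0.965·√(gD⁵h_f/L)·ln[ε/(3.7D) + √(3.17ν²L/(gD³h_f))]
√(gD⁵h_f/L) = √(9.81·0.296⁵·46.9/1510) = 0.02631
ε/(3.7D) = 4.47×10^-4; √(3.17ν²L/(gD³h_f)) = 3.22×10^-5
Q = -0.965·0.02631·ln(4.797×10^-4) = 0.1941 m³/s
Check: V = 2.82 m/s, Re = 5.18×10^5, f = 0.02280, h_f = 47.2 m ≈ 46.9 m ✓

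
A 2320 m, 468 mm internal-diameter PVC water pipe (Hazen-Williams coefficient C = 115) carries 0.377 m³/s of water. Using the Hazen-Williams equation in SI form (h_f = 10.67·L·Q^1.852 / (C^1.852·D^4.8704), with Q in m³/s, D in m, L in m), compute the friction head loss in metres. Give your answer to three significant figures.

h_f ≈ 25.0 m

h_f = 10.67·2320·0.377^1.852 / (115^1.852·0.468^4.8704) = 25.04 m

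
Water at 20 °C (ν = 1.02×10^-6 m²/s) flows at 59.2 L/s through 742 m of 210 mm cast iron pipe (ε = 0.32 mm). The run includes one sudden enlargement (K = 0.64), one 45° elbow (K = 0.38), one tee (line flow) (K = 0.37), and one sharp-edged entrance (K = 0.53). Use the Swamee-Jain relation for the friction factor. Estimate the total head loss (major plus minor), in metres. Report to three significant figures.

H_L ≈ 12.2 m

V = 4Q/(πD²) = 1.709 m/s; V²/2g = 0.1489 m
Re = 3.52×10^5, ε/D = 0.00152 → f = 0.02258 (Swamee-Jain)
Major: h_f = f(L/D)·V²/2g = 0.02258·3533·0.1489 = 11.88 m
Minor: ΣK = 1.92; h_m = ΣK·V²/2g = 0.2859 m
Total H_L = 11.88 + 0.2859 = 12.16 m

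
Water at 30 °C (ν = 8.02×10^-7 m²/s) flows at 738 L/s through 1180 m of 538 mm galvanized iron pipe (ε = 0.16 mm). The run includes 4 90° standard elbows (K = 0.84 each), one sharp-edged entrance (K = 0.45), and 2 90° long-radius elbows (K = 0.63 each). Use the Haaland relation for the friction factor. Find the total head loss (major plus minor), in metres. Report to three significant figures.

V = 4Q/(πD²) = 3.246 m/s; V²/2g = 0.5372 m
Re = 2.18×10^6, ε/D = 2.97×10^-4 → f = 0.01524 (Haaland)
Major: h_f = f(L/D)·V²/2g = 0.01524·2193·0.5372 = 17.96 m
Minor: ΣK = 5.07; h_m = ΣK·V²/2g = 2.723 m
Total H_L = 17.96 + 2.723 = 20.68 m

H_L ≈ 20.7 m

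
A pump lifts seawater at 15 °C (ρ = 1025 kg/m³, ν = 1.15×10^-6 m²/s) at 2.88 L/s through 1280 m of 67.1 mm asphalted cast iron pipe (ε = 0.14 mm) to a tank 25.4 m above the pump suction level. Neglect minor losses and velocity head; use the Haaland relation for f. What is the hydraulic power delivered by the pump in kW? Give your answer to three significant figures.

V = 4Q/(πD²) = 0.8144 m/s; Re = 4.75×10^4; ε/D = 0.00209; f = 0.02661
h_f = f(L/D)V²/2g = 17.16 m
Total head H = z + h_f = 25.4 + 17.16 = 42.56 m
P_hyd = ρgQH = 1025·9.81·0.00288·42.56 = 1.233 kW

P_hyd ≈ 1.23 kW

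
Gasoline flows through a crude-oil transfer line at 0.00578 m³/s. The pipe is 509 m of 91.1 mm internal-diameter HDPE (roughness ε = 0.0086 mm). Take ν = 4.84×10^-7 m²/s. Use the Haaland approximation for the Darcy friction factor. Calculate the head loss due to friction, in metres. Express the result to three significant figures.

h_f ≈ 3.73 m

V = 4Q/(πD²) = 4·0.00578/(π·0.0911²) = 0.8868 m/s
Re = VD/ν = 0.8868·0.0911/4.84×10^-7 = 1.67×10^5 → turbulent
ε/D = 0.0086/91.1 = 9.44×10^-5
Haaland: f = 0.01664
h_f = f(L/D)V²/(2g) = 0.01664·(509/0.0911)·0.8868²/(2·9.81) = 3.726 m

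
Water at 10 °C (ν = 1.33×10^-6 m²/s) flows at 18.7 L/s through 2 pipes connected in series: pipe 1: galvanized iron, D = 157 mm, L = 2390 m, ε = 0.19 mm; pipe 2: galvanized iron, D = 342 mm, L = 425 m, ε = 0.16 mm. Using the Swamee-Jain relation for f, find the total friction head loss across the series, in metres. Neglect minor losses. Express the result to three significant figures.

Pipe 1: V = 0.9659 m/s, Re = 1.14×10^5, ε/D = 0.00121, f = 0.02280, h_1 = f(L/D)V²/2g = 16.51 m
Pipe 2: V = 0.2036 m/s, Re = 5.23×10^4, ε/D = 4.68×10^-4, f = 0.02234, h_2 = f(L/D)V²/2g = 0.05863 m
Series → Q common, losses add: H = Σh = 16.57 m

H ≈ 16.6 m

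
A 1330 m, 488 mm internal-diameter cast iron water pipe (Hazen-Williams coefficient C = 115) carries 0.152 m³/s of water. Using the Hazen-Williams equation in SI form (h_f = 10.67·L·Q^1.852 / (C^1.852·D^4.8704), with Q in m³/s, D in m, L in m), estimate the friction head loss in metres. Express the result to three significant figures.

h_f ≈ 2.18 m

h_f = 10.67·1330·0.152^1.852 / (115^1.852·0.488^4.8704) = 2.177 m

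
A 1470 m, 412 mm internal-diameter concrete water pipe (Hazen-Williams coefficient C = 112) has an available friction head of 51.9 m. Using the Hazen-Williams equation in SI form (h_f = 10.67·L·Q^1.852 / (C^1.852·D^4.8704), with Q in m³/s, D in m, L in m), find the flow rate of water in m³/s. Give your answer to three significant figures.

Q ≈ 0.498 m³/s

Rearranging: Q = [h_f·C^1.852·D^4.8704 / (10.67·L)]^(1/1.852)
Q = [51.9·112^1.852·0.412^4.8704 / (10.67·1470)]^0.540 = 0.4980 m³/s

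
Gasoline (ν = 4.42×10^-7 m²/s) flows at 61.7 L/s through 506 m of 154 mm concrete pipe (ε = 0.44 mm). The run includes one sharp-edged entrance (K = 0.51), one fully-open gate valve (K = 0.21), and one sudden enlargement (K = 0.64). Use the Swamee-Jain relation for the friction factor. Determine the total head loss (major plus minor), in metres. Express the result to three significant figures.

H_L ≈ 48.5 m

V = 4Q/(πD²) = 3.312 m/s; V²/2g = 0.5593 m
Re = 1.15×10^6, ε/D = 0.00286 → f = 0.02600 (Swamee-Jain)
Major: h_f = f(L/D)·V²/2g = 0.02600·3286·0.5593 = 47.77 m
Minor: ΣK = 1.36; h_m = ΣK·V²/2g = 0.7606 m
Total H_L = 47.77 + 0.7606 = 48.53 m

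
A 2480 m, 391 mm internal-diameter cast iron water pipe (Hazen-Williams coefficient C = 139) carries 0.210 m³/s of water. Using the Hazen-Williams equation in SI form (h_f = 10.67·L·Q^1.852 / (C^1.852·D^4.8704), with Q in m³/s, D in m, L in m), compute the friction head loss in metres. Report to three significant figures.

h_f ≈ 15.3 m

h_f = 10.67·2480·0.210^1.852 / (139^1.852·0.391^4.8704) = 15.30 m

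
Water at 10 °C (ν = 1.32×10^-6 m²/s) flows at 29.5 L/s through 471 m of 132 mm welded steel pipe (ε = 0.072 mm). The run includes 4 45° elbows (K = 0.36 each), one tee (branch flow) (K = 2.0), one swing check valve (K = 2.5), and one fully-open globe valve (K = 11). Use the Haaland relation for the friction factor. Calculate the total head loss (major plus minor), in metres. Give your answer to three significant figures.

H_L ≈ 19.9 m

V = 4Q/(πD²) = 2.156 m/s; V²/2g = 0.2368 m
Re = 2.16×10^5, ε/D = 5.45×10^-4 → f = 0.01876 (Haaland)
Major: h_f = f(L/D)·V²/2g = 0.01876·3568·0.2368 = 15.85 m
Minor: ΣK = 16.9; h_m = ΣK·V²/2g = 4.012 m
Total H_L = 15.85 + 4.012 = 19.87 m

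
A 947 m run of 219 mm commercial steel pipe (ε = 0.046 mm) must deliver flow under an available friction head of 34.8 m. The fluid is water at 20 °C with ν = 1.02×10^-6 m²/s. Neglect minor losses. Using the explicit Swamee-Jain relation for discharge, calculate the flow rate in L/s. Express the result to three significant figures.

Q ≈ 122 L/s

Swamee-Jain (Type II): Q = -0.965·√(gD⁵h_f/L)·ln[ε/(3.7D) + √(3.17ν²L/(gD³h_f))]
√(gD⁵h_f/L) = √(9.81·0.219⁵·34.8/947) = 0.01348
ε/(3.7D) = 5.68×10^-5; √(3.17ν²L/(gD³h_f)) = 2.95×10^-5
Q = -0.965·0.01348·ln(8.628×10^-5) = 0.1217 m³/s
Check: V = 3.23 m/s, Re = 6.94×10^5, f = 0.01522, h_f = 35.0 m ≈ 34.8 m ✓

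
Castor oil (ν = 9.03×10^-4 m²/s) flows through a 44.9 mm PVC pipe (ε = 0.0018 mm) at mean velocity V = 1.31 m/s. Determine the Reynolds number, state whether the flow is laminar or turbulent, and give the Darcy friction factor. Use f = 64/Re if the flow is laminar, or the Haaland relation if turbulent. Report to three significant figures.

Re = VD/ν = 1.310·0.0449/9.03×10^-4 = 65.1
Re < 2300 → laminar → f = 64/Re = 0.9825

Re ≈ 65.1; laminar; f = 64/Re ≈ 0.983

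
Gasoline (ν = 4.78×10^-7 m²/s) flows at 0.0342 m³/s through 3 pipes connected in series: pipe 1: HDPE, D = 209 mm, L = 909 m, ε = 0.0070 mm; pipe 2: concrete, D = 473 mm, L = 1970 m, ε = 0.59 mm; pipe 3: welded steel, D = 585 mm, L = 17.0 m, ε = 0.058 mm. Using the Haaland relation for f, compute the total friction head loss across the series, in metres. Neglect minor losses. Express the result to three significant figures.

H ≈ 3.21 m

Pipe 1: V = 0.9969 m/s, Re = 4.36×10^5, ε/D = 3.35×10^-5, f = 0.01376, h_1 = f(L/D)V²/2g = 3.031 m
Pipe 2: V = 0.1946 m/s, Re = 1.93×10^5, ε/D = 0.00125, f = 0.02189, h_2 = f(L/D)V²/2g = 0.1760 m
Pipe 3: V = 0.1272 m/s, Re = 1.56×10^5, ε/D = 9.91×10^-5, f = 0.01686, h_3 = f(L/D)V²/2g = 4.044×10^-4 m
Series → Q common, losses add: H = Σh = 3.207 m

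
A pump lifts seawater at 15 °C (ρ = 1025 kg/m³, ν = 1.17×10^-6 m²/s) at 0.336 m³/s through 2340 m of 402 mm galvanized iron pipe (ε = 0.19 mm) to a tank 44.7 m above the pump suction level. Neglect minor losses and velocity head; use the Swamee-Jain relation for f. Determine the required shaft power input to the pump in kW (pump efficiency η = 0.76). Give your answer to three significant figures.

P_shaft ≈ 357 kW

V = 4Q/(πD²) = 2.647 m/s; Re = 9.10×10^5; ε/D = 4.73×10^-4; f = 0.01716
h_f = f(L/D)V²/2g = 35.69 m
Total head H = z + h_f = 44.7 + 35.69 = 80.39 m
P_hyd = ρgQH = 1025·9.81·0.336·80.39 = 271.6 kW
P_shaft = P_hyd/η = 271.6/0.76 = 357.4 kW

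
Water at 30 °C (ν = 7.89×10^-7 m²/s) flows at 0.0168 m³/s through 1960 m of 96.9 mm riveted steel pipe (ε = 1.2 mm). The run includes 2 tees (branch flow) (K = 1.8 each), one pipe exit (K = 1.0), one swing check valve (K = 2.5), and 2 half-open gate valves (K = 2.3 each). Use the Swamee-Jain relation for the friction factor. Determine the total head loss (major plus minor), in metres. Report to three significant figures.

V = 4Q/(πD²) = 2.278 m/s; V²/2g = 0.2645 m
Re = 2.80×10^5, ε/D = 0.0124 → f = 0.04111 (Swamee-Jain)
Major: h_f = f(L/D)·V²/2g = 0.04111·20227·0.2645 = 219.9 m
Minor: ΣK = 11.7; h_m = ΣK·V²/2g = 3.095 m
Total H_L = 219.9 + 3.095 = 223.0 m

H_L ≈ 223 m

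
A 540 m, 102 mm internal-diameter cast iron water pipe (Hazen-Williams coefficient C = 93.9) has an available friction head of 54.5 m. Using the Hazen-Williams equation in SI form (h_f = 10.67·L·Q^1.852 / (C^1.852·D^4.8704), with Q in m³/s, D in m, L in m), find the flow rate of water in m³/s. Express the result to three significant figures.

Q ≈ 0.0187 m³/s

Rearranging: Q = [h_f·C^1.852·D^4.8704 / (10.67·L)]^(1/1.852)
Q = [54.5·93.9^1.852·0.102^4.8704 / (10.67·540)]^0.540 = 0.01873 m³/s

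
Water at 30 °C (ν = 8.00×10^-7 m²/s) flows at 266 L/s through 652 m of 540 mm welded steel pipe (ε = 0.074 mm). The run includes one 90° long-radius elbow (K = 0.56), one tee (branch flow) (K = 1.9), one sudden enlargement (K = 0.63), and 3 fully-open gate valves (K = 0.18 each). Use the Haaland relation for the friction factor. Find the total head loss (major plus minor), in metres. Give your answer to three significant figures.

V = 4Q/(πD²) = 1.161 m/s; V²/2g = 0.06876 m
Re = 7.84×10^5, ε/D = 1.37×10^-4 → f = 0.01409 (Haaland)
Major: h_f = f(L/D)·V²/2g = 0.01409·1207·0.06876 = 1.169 m
Minor: ΣK = 3.63; h_m = ΣK·V²/2g = 0.2496 m
Total H_L = 1.169 + 0.2496 = 1.419 m

H_L ≈ 1.42 m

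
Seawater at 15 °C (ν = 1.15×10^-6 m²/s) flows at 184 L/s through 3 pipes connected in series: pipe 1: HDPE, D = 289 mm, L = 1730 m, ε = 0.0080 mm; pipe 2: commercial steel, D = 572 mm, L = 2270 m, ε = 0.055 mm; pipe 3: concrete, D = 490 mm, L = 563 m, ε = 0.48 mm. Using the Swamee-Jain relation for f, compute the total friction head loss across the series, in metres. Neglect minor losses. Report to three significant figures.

Pipe 1: V = 2.805 m/s, Re = 7.05×10^5, ε/D = 2.77×10^-5, f = 0.01285, h_1 = f(L/D)V²/2g = 30.84 m
Pipe 2: V = 0.7160 m/s, Re = 3.56×10^5, ε/D = 9.62×10^-5, f = 0.01504, h_2 = f(L/D)V²/2g = 1.560 m
Pipe 3: V = 0.9757 m/s, Re = 4.16×10^5, ε/D = 9.80×10^-4, f = 0.02039, h_3 = f(L/D)V²/2g = 1.137 m
Series → Q common, losses add: H = Σh = 33.54 m

H ≈ 33.5 m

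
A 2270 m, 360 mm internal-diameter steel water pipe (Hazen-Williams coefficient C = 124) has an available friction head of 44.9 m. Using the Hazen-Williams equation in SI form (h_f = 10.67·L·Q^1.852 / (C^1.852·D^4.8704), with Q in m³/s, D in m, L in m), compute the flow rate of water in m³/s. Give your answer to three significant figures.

Q ≈ 0.283 m³/s

Rearranging: Q = [h_f·C^1.852·D^4.8704 / (10.67·L)]^(1/1.852)
Q = [44.9·124^1.852·0.360^4.8704 / (10.67·2270)]^0.540 = 0.2828 m³/s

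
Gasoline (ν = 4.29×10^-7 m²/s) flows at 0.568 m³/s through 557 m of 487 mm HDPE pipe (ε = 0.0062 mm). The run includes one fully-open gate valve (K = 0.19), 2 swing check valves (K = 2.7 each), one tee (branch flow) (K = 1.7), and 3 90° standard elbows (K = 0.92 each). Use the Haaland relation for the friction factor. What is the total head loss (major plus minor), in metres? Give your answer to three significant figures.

V = 4Q/(πD²) = 3.049 m/s; V²/2g = 0.4739 m
Re = 3.46×10^6, ε/D = 1.27×10^-5 → f = 0.01004 (Haaland)
Major: h_f = f(L/D)·V²/2g = 0.01004·1144·0.4739 = 5.442 m
Minor: ΣK = 10.1; h_m = ΣK·V²/2g = 4.763 m
Total H_L = 5.442 + 4.763 = 10.21 m

H_L ≈ 10.2 m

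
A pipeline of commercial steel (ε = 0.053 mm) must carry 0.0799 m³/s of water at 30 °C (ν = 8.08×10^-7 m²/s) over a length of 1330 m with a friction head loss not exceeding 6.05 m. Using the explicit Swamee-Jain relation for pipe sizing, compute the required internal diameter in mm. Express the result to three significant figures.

Swamee-Jain (Type III): D = 0.66·[ε^1.25·(LQ²/(gh_f))^4.75 + ν·Q^9.4·(L/(gh_f))^5.2]^0.04
LQ²/(gh_f) = 0.1431; L/(gh_f) = 22.41
Term 1 = ε^1.25·(…)^4.75 = 4.41×10^-10; Term 2 = ν·Q^9.4·(…)^5.2 = 4.11×10^-10
D = 0.66·(4.41×10^-10 + 4.11×10^-10)^0.04 = 0.2863 m = 286 mm
Check: V = 1.24 m/s, Re = 4.40×10^5, f = 0.01555, h_f = 5.68 m ≈ 6.05 m ✓

D ≈ 286 mm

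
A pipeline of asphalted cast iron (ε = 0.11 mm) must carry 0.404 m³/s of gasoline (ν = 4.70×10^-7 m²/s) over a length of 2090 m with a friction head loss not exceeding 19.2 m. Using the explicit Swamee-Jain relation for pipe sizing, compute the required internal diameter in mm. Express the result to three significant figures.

Swamee-Jain (Type III): D = 0.66·[ε^1.25·(LQ²/(gh_f))^4.75 + ν·Q^9.4·(L/(gh_f))^5.2]^0.04
LQ²/(gh_f) = 1.811; L/(gh_f) = 11.10
Term 1 = ε^1.25·(…)^4.75 = 1.89×10^-4; Term 2 = ν·Q^9.4·(…)^5.2 = 2.55×10^-5
D = 0.66·(1.89×10^-4 + 2.55×10^-5)^0.04 = 0.4708 m = 471 mm
Check: V = 2.32 m/s, Re = 2.32×10^6, f = 0.01464, h_f = 17.8 m ≈ 19.2 m ✓

D ≈ 471 mm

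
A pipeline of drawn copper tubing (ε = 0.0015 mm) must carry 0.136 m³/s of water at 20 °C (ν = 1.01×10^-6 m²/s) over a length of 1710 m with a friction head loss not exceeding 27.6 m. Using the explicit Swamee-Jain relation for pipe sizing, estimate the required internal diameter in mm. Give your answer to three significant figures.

D ≈ 263 mm

Swamee-Jain (Type III): D = 0.66·[ε^1.25·(LQ²/(gh_f))^4.75 + ν·Q^9.4·(L/(gh_f))^5.2]^0.04
LQ²/(gh_f) = 0.1168; L/(gh_f) = 6.316
Term 1 = ε^1.25·(…)^4.75 = 1.95×10^-12; Term 2 = ν·Q^9.4·(…)^5.2 = 1.05×10^-10
D = 0.66·(1.95×10^-12 + 1.05×10^-10)^0.04 = 0.2635 m = 263 mm
Check: V = 2.49 m/s, Re = 6.51×10^5, f = 0.01260, h_f = 25.9 m ≈ 27.6 m ✓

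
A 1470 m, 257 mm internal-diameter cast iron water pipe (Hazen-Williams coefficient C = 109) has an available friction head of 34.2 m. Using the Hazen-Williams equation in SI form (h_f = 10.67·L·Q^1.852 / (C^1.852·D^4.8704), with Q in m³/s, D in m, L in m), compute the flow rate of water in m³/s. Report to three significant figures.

Q ≈ 0.112 m³/s

Rearranging: Q = [h_f·C^1.852·D^4.8704 / (10.67·L)]^(1/1.852)
Q = [34.2·109^1.852·0.257^4.8704 / (10.67·1470)]^0.540 = 0.1118 m³/s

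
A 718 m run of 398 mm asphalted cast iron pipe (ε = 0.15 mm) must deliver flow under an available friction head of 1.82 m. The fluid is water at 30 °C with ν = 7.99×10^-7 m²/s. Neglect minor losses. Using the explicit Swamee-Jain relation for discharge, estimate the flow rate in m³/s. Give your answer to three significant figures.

Q ≈ 0.135 m³/s

Swamee-Jain (Type II): Q = -0.965·√(gD⁵h_f/L)·ln[ε/(3.7D) + √(3.17ν²L/(gD³h_f))]
√(gD⁵h_f/L) = √(9.81·0.398⁵·1.82/718) = 0.01576
ε/(3.7D) = 1.02×10^-4; √(3.17ν²L/(gD³h_f)) = 3.59×10^-5
Q = -0.965·0.01576·ln(1.378×10^-4) = 0.1352 m³/s
Check: V = 1.09 m/s, Re = 5.41×10^5, f = 0.01687, h_f = 1.83 m ≈ 1.82 m ✓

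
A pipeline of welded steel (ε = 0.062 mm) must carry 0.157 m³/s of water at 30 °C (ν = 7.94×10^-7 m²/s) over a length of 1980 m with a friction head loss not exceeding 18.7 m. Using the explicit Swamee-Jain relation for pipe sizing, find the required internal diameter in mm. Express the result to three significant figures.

D ≈ 321 mm

Swamee-Jain (Type III): D = 0.66·[ε^1.25·(LQ²/(gh_f))^4.75 + ν·Q^9.4·(L/(gh_f))^5.2]^0.04
LQ²/(gh_f) = 0.2660; L/(gh_f) = 10.79
Term 1 = ε^1.25·(…)^4.75 = 1.02×10^-8; Term 2 = ν·Q^9.4·(…)^5.2 = 5.17×10^-9
D = 0.66·(1.02×10^-8 + 5.17×10^-9)^0.04 = 0.3214 m = 321 mm
Check: V = 1.94 m/s, Re = 7.83×10^5, f = 0.01492, h_f = 17.5 m ≈ 18.7 m ✓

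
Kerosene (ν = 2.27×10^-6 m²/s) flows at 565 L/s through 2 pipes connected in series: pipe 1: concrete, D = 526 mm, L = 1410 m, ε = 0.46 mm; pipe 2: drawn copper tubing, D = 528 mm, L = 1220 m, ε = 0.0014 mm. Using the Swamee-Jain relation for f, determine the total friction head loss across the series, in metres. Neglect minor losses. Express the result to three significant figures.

Pipe 1: V = 2.600 m/s, Re = 6.02×10^5, ε/D = 8.75×10^-4, f = 0.01967, h_1 = f(L/D)V²/2g = 18.17 m
Pipe 2: V = 2.580 m/s, Re = 6.00×10^5, ε/D = 2.65×10^-6, f = 0.01272, h_2 = f(L/D)V²/2g = 9.976 m
Series → Q common, losses add: H = Σh = 28.15 m

H ≈ 28.1 m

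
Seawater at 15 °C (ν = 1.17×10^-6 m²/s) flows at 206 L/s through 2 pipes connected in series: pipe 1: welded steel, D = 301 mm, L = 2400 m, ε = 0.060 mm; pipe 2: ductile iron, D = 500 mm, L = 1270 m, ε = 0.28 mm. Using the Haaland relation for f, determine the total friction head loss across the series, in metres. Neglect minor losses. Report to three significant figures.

Pipe 1: V = 2.895 m/s, Re = 7.45×10^5, ε/D = 1.99×10^-4, f = 0.01484, h_1 = f(L/D)V²/2g = 50.55 m
Pipe 2: V = 1.049 m/s, Re = 4.48×10^5, ε/D = 5.60×10^-4, f = 0.01803, h_2 = f(L/D)V²/2g = 2.569 m
Series → Q common, losses add: H = Σh = 53.12 m

H ≈ 53.1 m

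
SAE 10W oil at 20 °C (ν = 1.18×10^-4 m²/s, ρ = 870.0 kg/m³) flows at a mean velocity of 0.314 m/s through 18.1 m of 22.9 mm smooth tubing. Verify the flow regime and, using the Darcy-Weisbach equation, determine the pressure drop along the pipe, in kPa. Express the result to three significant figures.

Δp ≈ 35.6 kPa

Re = VD/ν = 0.314·0.02290/1.18×10^-4 = 60.9 → laminar (Re < 2300)
f = 64/Re = 1.050
h_f = f(L/D)V²/(2g) = 1.050·(18.1/0.02290)·0.314²/(2·9.81) = 4.172 m
Δp = ρg·h_f = 870.0·9.81·4.172 = 35.60 kPa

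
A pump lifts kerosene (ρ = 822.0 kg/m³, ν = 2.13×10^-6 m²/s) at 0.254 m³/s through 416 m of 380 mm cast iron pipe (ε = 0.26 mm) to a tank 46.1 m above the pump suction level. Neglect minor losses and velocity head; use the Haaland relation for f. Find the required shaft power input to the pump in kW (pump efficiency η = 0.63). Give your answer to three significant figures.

V = 4Q/(πD²) = 2.240 m/s; Re = 4.00×10^5; ε/D = 6.84×10^-4; f = 0.01882
h_f = f(L/D)V²/2g = 5.266 m
Total head H = z + h_f = 46.1 + 5.266 = 51.37 m
P_hyd = ρgQH = 822.0·9.81·0.254·51.37 = 105.2 kW
P_shaft = P_hyd/η = 105.2/0.63 = 167.0 kW

P_shaft ≈ 167 kW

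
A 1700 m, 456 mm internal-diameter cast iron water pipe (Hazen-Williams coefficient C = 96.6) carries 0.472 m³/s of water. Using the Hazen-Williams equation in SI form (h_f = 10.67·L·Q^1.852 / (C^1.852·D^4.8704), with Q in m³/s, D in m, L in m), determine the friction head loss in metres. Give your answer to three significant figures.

h_f ≈ 43.6 m

h_f = 10.67·1700·0.472^1.852 / (96.6^1.852·0.456^4.8704) = 43.61 m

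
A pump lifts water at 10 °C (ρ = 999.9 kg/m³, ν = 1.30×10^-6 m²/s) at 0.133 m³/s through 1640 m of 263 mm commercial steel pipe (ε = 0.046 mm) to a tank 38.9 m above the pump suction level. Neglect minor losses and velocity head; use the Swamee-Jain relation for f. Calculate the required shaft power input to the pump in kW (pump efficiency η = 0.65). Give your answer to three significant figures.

P_shaft ≈ 137 kW

V = 4Q/(πD²) = 2.448 m/s; Re = 4.95×10^5; ε/D = 1.75×10^-4; f = 0.01528
h_f = f(L/D)V²/2g = 29.12 m
Total head H = z + h_f = 38.9 + 29.12 = 68.02 m
P_hyd = ρgQH = 999.9·9.81·0.133·68.02 = 88.73 kW
P_shaft = P_hyd/η = 88.73/0.65 = 136.5 kW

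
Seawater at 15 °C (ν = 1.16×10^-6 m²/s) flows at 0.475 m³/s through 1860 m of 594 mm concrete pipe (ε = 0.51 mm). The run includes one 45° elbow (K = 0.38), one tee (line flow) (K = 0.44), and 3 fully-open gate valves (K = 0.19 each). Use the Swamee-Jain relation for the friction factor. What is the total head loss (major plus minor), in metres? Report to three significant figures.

V = 4Q/(πD²) = 1.714 m/s; V²/2g = 0.1497 m
Re = 8.78×10^5, ε/D = 8.59×10^-4 → f = 0.01941 (Swamee-Jain)
Major: h_f = f(L/D)·V²/2g = 0.01941·3131·0.1497 = 9.102 m
Minor: ΣK = 1.39; h_m = ΣK·V²/2g = 0.2082 m
Total H_L = 9.102 + 0.2082 = 9.310 m

H_L ≈ 9.31 m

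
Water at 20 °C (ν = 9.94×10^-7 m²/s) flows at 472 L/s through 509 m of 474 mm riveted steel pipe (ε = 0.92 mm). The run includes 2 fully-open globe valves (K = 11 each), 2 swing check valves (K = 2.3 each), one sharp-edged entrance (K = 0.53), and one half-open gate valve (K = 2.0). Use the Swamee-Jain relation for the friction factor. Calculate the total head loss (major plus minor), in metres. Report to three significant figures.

V = 4Q/(πD²) = 2.675 m/s; V²/2g = 0.3647 m
Re = 1.28×10^6, ε/D = 0.00194 → f = 0.02345 (Swamee-Jain)
Major: h_f = f(L/D)·V²/2g = 0.02345·1074·0.3647 = 9.182 m
Minor: ΣK = 29.1; h_m = ΣK·V²/2g = 10.62 m
Total H_L = 9.182 + 10.62 = 19.80 m

H_L ≈ 19.8 m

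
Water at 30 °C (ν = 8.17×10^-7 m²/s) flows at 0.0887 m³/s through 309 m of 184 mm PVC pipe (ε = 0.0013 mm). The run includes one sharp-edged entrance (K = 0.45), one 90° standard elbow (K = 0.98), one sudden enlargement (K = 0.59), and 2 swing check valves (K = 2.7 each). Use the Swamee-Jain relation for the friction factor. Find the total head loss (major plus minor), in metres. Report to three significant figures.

H_L ≈ 16.0 m

V = 4Q/(πD²) = 3.336 m/s; V²/2g = 0.5671 m
Re = 7.51×10^5, ε/D = 7.07×10^-6 → f = 0.01233 (Swamee-Jain)
Major: h_f = f(L/D)·V²/2g = 0.01233·1679·0.5671 = 11.75 m
Minor: ΣK = 7.42; h_m = ΣK·V²/2g = 4.208 m
Total H_L = 11.75 + 4.208 = 15.96 m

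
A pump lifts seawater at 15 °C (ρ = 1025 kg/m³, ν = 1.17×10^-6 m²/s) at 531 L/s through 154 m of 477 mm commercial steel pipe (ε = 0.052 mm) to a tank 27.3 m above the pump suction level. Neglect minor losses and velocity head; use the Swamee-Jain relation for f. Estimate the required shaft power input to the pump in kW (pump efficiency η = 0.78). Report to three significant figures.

P_shaft ≈ 200 kW

V = 4Q/(πD²) = 2.971 m/s; Re = 1.21×10^6; ε/D = 1.09×10^-4; f = 0.01344
h_f = f(L/D)V²/2g = 1.953 m
Total head H = z + h_f = 27.3 + 1.953 = 29.25 m
P_hyd = ρgQH = 1025·9.81·0.531·29.25 = 156.2 kW
P_shaft = P_hyd/η = 156.2/0.78 = 200.2 kW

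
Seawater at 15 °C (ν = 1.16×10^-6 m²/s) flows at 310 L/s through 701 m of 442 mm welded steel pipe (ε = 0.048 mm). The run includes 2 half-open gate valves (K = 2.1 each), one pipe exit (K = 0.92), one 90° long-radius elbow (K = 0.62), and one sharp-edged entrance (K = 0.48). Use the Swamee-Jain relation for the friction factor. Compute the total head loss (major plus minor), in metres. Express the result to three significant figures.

H_L ≈ 5.89 m

V = 4Q/(πD²) = 2.020 m/s; V²/2g = 0.2080 m
Re = 7.70×10^5, ε/D = 1.09×10^-4 → f = 0.01394 (Swamee-Jain)
Major: h_f = f(L/D)·V²/2g = 0.01394·1586·0.2080 = 4.600 m
Minor: ΣK = 6.22; h_m = ΣK·V²/2g = 1.294 m
Total H_L = 4.600 + 1.294 = 5.894 m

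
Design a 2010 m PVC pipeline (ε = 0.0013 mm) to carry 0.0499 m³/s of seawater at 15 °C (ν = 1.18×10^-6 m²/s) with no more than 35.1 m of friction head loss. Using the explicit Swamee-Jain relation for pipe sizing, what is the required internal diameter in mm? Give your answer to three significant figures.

Swamee-Jain (Type III): D = 0.66·[ε^1.25·(LQ²/(gh_f))^4.75 + ν·Q^9.4·(L/(gh_f))^5.2]^0.04
LQ²/(gh_f) = 0.01454; L/(gh_f) = 5.837
Term 1 = ε^1.25·(…)^4.75 = 8.20×10^-17; Term 2 = ν·Q^9.4·(…)^5.2 = 6.58×10^-15
D = 0.66·(8.20×10^-17 + 6.58×10^-15)^0.04 = 0.1789 m = 179 mm
Check: V = 1.99 m/s, Re = 3.01×10^5, f = 0.01445, h_f = 32.7 m ≈ 35.1 m ✓

D ≈ 179 mm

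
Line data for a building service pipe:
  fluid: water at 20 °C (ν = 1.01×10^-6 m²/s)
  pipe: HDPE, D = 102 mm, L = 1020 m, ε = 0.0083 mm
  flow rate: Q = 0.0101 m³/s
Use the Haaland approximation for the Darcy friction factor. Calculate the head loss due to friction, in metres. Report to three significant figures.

h_f ≈ 13.6 m

V = 4Q/(πD²) = 4·0.0101/(π·0.102²) = 1.236 m/s
Re = VD/ν = 1.236·0.102/1.01×10^-6 = 1.25×10^5 → turbulent
ε/D = 0.0083/102 = 8.14×10^-5
Haaland: f = 0.01744
h_f = f(L/D)V²/(2g) = 0.01744·(1020/0.102)·1.236²/(2·9.81) = 13.58 m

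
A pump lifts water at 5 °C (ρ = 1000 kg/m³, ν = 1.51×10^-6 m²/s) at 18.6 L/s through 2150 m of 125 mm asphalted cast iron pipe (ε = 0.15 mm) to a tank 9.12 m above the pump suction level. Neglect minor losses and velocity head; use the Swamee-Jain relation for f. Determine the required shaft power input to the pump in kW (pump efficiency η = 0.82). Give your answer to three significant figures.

V = 4Q/(πD²) = 1.516 m/s; Re = 1.25×10^5; ε/D = 0.00120; f = 0.02260
h_f = f(L/D)V²/2g = 45.52 m
Total head H = z + h_f = 9.12 + 45.52 = 54.64 m
P_hyd = ρgQH = 1000·9.81·0.0186·54.64 = 9.970 kW
P_shaft = P_hyd/η = 9.970/0.82 = 12.16 kW

P_shaft ≈ 12.2 kW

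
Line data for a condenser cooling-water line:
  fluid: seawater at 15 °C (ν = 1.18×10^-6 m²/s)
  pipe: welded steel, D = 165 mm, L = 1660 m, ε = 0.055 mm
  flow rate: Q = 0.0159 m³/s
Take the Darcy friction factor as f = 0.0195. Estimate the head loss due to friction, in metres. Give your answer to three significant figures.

V = 4Q/(πD²) = 4·0.0159/(π·0.165²) = 0.7436 m/s
h_f = f(L/D)V²/(2g) = 0.01950·(1660/0.165)·0.7436²/(2·9.81) = 5.529 m

h_f ≈ 5.53 m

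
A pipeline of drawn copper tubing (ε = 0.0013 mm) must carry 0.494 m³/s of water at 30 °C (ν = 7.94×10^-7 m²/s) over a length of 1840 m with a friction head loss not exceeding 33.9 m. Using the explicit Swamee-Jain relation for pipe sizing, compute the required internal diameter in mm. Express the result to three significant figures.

Swamee-Jain (Type III): D = 0.66·[ε^1.25·(LQ²/(gh_f))^4.75 + ν·Q^9.4·(L/(gh_f))^5.2]^0.04
LQ²/(gh_f) = 1.350; L/(gh_f) = 5.533
Term 1 = ε^1.25·(…)^4.75 = 1.83×10^-7; Term 2 = ν·Q^9.4·(…)^5.2 = 7.66×10^-6
D = 0.66·(1.83×10^-7 + 7.66×10^-6)^0.04 = 0.4124 m = 412 mm
Check: V = 3.70 m/s, Re = 1.92×10^6, f = 0.01055, h_f = 32.8 m ≈ 33.9 m ✓

D ≈ 412 mm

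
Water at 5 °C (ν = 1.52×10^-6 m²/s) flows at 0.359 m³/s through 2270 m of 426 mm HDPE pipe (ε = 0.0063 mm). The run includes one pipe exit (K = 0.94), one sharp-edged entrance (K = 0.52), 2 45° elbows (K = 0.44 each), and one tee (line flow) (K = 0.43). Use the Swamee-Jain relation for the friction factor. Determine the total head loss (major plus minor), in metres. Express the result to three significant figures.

H_L ≈ 22.6 m

V = 4Q/(πD²) = 2.519 m/s; V²/2g = 0.3233 m
Re = 7.06×10^5, ε/D = 1.48×10^-5 → f = 0.01261 (Swamee-Jain)
Major: h_f = f(L/D)·V²/2g = 0.01261·5329·0.3233 = 21.73 m
Minor: ΣK = 2.77; h_m = ΣK·V²/2g = 0.8957 m
Total H_L = 21.73 + 0.8957 = 22.62 m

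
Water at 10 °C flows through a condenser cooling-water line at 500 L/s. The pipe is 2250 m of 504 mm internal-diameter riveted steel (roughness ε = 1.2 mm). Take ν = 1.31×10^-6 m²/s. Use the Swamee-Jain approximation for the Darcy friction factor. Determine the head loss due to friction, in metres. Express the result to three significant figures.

V = 4Q/(πD²) = 4·0.500/(π·0.504²) = 2.506 m/s
Re = VD/ν = 2.506·0.504/1.31×10^-6 = 9.64×10^5 → turbulent
ε/D = 1.2/504 = 0.00238
Swamee-Jain: f = 0.02479
h_f = f(L/D)V²/(2g) = 0.02479·(2250/0.504)·2.506²/(2·9.81) = 35.43 m

h_f ≈ 35.4 m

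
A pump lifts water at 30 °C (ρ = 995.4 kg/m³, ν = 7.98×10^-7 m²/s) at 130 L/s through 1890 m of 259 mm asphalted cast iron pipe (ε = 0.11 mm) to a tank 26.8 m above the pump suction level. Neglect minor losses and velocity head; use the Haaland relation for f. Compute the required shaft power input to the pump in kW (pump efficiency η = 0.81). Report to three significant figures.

P_shaft ≈ 101 kW

V = 4Q/(πD²) = 2.467 m/s; Re = 8.01×10^5; ε/D = 4.25×10^-4; f = 0.01675
h_f = f(L/D)V²/2g = 37.92 m
Total head H = z + h_f = 26.8 + 37.92 = 64.72 m
P_hyd = ρgQH = 995.4·9.81·0.130·64.72 = 82.16 kW
P_shaft = P_hyd/η = 82.16/0.81 = 101.4 kW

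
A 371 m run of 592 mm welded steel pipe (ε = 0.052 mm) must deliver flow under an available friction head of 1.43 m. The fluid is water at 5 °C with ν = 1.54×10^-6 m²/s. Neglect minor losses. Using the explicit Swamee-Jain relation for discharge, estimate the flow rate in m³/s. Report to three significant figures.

Q ≈ 0.497 m³/s

Swamee-Jain (Type II): Q = -0.965·√(gD⁵h_f/L)·ln[ε/(3.7D) + √(3.17ν²L/(gD³h_f))]
√(gD⁵h_f/L) = √(9.81·0.592⁵·1.43/371) = 0.05243
ε/(3.7D) = 2.37×10^-5; √(3.17ν²L/(gD³h_f)) = 3.10×10^-5
Q = -0.965·0.05243·ln(5.470×10^-5) = 0.4966 m³/s
Check: V = 1.80 m/s, Re = 6.94×10^5, f = 0.01380, h_f = 1.44 m ≈ 1.43 m ✓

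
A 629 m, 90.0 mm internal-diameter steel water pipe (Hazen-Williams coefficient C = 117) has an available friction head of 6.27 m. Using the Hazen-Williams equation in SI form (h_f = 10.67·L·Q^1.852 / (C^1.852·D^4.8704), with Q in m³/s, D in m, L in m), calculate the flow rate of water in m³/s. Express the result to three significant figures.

Rearranging: Q = [h_f·C^1.852·D^4.8704 / (10.67·L)]^(1/1.852)
Q = [6.27·117^1.852·0.0900^4.8704 / (10.67·629)]^0.540 = 0.004811 m³/s

Q ≈ 0.00481 m³/s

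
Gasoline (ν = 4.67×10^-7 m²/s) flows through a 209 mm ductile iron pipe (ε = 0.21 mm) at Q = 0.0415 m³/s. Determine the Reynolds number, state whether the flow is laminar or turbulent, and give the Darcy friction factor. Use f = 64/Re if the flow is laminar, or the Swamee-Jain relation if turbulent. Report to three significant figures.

Re ≈ 5.41×10^5; turbulent; f ≈ 0.0203

V = 4Q/(πD²) = 1.210 m/s
Re = VD/ν = 1.210·0.209/4.67×10^-7 = 5.41×10^5
Re > 4000 → turbulent; ε/D = 0.00100
Swamee-Jain: f = 0.02033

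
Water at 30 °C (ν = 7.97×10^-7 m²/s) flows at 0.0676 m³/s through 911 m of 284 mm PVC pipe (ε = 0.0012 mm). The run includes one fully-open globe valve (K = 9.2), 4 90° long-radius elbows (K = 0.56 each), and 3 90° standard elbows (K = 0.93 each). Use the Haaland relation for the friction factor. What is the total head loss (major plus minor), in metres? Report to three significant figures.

H_L ≈ 3.39 m

V = 4Q/(πD²) = 1.067 m/s; V²/2g = 0.05804 m
Re = 3.80×10^5, ε/D = 4.23×10^-6 → f = 0.01377 (Haaland)
Major: h_f = f(L/D)·V²/2g = 0.01377·3208·0.05804 = 2.563 m
Minor: ΣK = 14.2; h_m = ΣK·V²/2g = 0.8259 m
Total H_L = 2.563 + 0.8259 = 3.389 m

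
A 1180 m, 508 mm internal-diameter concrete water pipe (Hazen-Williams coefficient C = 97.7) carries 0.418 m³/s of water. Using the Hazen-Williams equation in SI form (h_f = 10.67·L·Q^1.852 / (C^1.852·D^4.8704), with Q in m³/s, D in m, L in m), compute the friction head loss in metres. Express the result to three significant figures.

h_f ≈ 14.0 m

h_f = 10.67·1180·0.418^1.852 / (97.7^1.852·0.508^4.8704) = 13.99 m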